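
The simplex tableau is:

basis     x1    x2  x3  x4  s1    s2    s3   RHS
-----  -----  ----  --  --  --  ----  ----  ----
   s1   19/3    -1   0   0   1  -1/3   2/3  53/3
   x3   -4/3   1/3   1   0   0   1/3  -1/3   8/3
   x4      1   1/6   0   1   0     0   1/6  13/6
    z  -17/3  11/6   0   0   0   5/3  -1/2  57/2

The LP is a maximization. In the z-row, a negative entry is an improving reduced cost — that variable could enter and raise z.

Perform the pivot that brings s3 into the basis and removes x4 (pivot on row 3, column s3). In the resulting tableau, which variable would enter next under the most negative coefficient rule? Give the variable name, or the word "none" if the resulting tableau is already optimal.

x1

Pivot element 1/6. New z-row = old z-row − (-1/2)·(row 3/(1/6)).
Updated z-row coefficients: x1: -8/3, x2: 7/3, x3: 0, x4: 3, s1: 0, s2: 5/3, s3: 0.
The most negative is -8/3 in column x1, so x1 would enter next.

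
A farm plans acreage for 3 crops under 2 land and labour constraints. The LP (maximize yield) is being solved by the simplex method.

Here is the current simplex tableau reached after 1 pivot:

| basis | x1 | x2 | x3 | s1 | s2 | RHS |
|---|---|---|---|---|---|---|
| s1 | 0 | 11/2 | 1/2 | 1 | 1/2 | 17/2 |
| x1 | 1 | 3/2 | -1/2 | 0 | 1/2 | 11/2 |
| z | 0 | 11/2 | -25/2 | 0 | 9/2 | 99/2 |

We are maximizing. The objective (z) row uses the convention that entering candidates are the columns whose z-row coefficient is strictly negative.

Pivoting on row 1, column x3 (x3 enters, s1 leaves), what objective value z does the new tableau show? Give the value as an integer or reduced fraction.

Minimum ratio for x3: (17/2)/(1/2) = 17.
z changes by −(z-row coeff of x3)·ratio = −(-25/2)·17 = 425/2.
New z = 99/2 + (425/2) = 262.

262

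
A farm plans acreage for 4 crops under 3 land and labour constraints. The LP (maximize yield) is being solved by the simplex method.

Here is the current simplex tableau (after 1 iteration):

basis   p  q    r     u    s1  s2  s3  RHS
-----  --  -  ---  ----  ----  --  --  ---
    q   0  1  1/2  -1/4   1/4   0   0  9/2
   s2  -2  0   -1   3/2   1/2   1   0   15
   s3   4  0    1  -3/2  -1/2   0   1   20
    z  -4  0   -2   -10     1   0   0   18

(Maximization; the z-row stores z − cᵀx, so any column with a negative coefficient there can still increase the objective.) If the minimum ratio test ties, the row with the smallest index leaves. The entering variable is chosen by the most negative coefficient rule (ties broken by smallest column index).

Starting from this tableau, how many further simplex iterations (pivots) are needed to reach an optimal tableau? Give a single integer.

pivot: u in, s2 out → z = 118
pivot: p in, s3 out → z = 1264/3
pivot: r in, q out → z = 755
No improving column remains; optimal.

3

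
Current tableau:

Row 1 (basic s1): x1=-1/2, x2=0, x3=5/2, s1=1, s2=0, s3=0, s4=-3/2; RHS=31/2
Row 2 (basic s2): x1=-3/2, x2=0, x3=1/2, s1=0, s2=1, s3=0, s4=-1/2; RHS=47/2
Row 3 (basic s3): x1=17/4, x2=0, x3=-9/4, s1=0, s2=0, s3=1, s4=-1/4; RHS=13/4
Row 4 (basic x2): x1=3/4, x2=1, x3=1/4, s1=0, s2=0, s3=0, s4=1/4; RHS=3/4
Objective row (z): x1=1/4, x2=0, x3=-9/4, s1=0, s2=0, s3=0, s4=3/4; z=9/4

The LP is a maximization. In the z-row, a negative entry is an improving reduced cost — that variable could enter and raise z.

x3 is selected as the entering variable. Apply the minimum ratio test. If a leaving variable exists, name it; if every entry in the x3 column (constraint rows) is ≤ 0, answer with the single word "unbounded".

x2

Ratios: row 1 (s1): (31/2)/(5/2) = 31/5; row 2 (s2): (47/2)/(1/2) = 47; row 3 (s3): entry -9/4 ≤ 0, skip; row 4 (x2): (3/4)/(1/4) = 3.
Minimum ratio is in the x2 row, so x2 leaves.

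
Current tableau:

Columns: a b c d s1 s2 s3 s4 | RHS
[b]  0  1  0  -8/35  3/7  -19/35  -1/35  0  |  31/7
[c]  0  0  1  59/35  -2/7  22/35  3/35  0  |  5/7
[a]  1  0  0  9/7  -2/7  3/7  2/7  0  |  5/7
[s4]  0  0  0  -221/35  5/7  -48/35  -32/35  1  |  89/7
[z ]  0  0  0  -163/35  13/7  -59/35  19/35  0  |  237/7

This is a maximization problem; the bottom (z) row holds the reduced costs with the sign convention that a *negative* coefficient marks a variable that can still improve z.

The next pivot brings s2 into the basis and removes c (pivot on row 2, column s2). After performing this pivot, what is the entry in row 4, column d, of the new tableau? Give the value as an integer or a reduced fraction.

Pivot element is row 2, column s2: 22/35.
Normalize row 2: new (row 2, d) = (59/35)/(22/35) = 59/22.
row 4 ← row 4 − (-48/35)·(new row 2): -221/35 − (-48/35)·(59/22) = -29/11.

-29/11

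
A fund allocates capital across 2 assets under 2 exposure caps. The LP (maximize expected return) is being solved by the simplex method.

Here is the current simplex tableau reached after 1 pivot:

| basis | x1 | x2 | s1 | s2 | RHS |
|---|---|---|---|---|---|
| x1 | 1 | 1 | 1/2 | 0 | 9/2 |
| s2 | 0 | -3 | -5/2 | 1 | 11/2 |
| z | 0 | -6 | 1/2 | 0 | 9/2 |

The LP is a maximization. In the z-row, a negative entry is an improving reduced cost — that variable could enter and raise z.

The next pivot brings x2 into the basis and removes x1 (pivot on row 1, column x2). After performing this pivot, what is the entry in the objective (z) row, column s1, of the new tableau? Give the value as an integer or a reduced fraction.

7/2

Pivot element is row 1, column x2: 1.
Normalize row 1: new (row 1, s1) = (1/2)/1 = 1/2.
z-row ← z-row − (-6)·(new row 1): 1/2 − (-6)·(1/2) = 7/2.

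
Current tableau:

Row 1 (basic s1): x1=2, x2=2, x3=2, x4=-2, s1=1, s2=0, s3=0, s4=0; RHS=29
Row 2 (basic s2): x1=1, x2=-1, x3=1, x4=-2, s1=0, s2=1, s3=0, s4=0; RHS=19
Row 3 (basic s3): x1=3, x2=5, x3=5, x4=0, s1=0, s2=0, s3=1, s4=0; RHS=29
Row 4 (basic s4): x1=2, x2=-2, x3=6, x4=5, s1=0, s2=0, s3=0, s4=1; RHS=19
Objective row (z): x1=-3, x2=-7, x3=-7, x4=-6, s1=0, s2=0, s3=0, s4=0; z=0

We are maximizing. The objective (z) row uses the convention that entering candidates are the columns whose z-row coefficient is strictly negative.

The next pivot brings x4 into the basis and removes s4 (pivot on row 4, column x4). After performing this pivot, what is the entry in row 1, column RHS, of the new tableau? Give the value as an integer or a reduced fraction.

Pivot element is row 4, column x4: 5.
Normalize row 4: new (row 4, RHS) = 19/5 = 19/5.
row 1 ← row 1 − (-2)·(new row 4): 29 − (-2)·(19/5) = 183/5.

183/5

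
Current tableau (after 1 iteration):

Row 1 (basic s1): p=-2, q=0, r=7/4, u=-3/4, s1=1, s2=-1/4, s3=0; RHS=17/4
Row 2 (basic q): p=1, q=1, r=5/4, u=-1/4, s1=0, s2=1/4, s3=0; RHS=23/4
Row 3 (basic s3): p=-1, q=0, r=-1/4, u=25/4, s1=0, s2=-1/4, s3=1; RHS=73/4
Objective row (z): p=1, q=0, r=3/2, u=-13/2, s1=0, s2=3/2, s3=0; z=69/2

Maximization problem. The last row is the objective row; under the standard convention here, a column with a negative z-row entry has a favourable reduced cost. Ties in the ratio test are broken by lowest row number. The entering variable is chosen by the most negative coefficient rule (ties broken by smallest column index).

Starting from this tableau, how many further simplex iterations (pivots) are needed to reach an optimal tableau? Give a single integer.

2

pivot: u in, s3 out → z = 1337/25
pivot: p in, q out → z = 215/4
No improving column remains; optimal.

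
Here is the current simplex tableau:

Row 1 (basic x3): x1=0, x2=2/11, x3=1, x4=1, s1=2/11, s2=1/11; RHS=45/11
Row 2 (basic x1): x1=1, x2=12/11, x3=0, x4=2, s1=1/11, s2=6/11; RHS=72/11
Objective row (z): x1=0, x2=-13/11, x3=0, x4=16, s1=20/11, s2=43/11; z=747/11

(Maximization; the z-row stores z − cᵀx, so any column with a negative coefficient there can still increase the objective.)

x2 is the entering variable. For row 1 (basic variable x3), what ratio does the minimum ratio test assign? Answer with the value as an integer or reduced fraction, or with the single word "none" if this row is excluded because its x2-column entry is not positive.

Ratio = RHS / (x2 entry) = (45/11) / (2/11) = 45/2.

45/2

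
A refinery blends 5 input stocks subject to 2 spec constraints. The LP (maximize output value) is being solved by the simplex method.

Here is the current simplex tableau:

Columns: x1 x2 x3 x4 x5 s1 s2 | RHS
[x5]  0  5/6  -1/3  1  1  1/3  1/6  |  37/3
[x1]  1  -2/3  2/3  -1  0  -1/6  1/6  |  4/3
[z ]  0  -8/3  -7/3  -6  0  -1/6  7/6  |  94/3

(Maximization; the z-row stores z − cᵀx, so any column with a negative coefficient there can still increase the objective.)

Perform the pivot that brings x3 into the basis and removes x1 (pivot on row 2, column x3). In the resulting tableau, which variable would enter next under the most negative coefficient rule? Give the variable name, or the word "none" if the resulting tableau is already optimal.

Pivot element 2/3. New z-row = old z-row − (-7/3)·(row 2/(2/3)).
Updated z-row coefficients: x1: 7/2, x2: -5, x3: 0, x4: -19/2, x5: 0, s1: -3/4, s2: 7/4.
The most negative is -19/2 in column x4, so x4 would enter next.

x4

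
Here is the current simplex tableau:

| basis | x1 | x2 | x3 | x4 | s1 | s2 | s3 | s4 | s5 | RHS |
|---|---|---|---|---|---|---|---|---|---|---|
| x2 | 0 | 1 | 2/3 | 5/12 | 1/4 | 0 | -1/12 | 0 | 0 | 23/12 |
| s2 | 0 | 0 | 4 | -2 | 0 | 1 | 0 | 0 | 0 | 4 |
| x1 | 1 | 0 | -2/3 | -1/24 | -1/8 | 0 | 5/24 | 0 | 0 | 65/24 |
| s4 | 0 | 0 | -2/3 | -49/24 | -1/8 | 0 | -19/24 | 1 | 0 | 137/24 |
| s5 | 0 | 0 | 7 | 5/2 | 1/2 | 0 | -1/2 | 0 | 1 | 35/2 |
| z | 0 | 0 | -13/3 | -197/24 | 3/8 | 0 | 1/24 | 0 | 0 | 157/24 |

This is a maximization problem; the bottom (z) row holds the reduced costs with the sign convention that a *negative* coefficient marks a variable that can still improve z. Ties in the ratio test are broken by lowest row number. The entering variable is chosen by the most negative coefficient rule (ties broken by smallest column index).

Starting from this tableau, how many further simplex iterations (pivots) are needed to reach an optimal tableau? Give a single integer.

2

pivot: x4 in, x2 out → z = 443/10
pivot: s3 in, x1 out → z = 135/2
No improving column remains; optimal.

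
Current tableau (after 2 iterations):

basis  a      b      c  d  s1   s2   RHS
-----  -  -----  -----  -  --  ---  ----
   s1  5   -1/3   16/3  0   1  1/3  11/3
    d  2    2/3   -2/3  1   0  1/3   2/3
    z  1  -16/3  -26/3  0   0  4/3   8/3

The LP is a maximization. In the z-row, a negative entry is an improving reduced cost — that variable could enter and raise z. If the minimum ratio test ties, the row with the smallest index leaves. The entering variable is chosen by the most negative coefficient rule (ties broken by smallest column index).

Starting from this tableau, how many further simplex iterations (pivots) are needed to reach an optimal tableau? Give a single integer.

2

pivot: c in, s1 out → z = 69/8
pivot: b in, d out → z = 96/5
No improving column remains; optimal.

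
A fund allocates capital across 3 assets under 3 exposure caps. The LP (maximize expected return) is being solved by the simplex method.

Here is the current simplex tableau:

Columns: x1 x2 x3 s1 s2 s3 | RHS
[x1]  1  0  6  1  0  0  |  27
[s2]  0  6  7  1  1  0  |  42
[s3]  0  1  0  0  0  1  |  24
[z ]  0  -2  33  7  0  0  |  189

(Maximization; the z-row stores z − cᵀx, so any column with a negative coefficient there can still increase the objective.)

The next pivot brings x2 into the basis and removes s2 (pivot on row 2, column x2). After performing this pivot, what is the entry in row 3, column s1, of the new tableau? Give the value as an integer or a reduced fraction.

Pivot element is row 2, column x2: 6.
Normalize row 2: new (row 2, s1) = 1/6 = 1/6.
row 3 ← row 3 − 1·(new row 2): 0 − 1·(1/6) = -1/6.

-1/6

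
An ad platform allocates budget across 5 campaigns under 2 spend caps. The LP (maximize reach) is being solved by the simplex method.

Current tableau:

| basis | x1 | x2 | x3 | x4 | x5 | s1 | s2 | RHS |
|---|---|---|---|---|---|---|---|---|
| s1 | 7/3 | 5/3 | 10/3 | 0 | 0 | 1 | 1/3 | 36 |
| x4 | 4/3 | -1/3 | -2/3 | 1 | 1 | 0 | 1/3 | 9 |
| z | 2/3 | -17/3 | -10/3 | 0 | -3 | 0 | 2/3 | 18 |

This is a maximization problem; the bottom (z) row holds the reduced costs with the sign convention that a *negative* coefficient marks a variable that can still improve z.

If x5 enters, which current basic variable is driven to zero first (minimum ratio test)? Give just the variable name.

Ratios: row 1 (s1): entry 0 ≤ 0, skip; row 2 (x4): 9/1 = 9.
Minimum ratio 9 is in the x4 row, so x4 leaves.

x4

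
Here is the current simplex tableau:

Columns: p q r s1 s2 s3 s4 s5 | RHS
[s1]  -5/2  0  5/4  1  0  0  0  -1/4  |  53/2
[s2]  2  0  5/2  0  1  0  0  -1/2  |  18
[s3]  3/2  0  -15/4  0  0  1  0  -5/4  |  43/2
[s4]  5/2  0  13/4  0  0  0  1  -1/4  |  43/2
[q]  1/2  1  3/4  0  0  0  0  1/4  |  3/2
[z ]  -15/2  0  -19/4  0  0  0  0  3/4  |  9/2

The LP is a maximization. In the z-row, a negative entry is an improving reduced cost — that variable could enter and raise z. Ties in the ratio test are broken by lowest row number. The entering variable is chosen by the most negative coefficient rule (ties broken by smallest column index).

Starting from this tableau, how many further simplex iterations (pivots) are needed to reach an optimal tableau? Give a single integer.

1

pivot: p in, q out → z = 27
No improving column remains; optimal.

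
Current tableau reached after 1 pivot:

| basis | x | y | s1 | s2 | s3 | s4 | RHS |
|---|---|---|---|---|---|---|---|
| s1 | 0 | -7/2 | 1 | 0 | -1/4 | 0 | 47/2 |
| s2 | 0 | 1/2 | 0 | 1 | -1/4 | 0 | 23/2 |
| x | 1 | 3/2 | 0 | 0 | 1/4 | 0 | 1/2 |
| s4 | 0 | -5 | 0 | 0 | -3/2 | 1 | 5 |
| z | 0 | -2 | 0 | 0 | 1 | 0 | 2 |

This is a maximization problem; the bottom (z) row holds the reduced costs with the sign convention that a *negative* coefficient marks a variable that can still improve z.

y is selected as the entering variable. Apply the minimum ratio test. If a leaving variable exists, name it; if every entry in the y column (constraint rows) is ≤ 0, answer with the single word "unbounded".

Ratios: row 1 (s1): entry -7/2 ≤ 0, skip; row 2 (s2): (23/2)/(1/2) = 23; row 3 (x): (1/2)/(3/2) = 1/3; row 4 (s4): entry -5 ≤ 0, skip.
Minimum ratio is in the x row, so x leaves.

x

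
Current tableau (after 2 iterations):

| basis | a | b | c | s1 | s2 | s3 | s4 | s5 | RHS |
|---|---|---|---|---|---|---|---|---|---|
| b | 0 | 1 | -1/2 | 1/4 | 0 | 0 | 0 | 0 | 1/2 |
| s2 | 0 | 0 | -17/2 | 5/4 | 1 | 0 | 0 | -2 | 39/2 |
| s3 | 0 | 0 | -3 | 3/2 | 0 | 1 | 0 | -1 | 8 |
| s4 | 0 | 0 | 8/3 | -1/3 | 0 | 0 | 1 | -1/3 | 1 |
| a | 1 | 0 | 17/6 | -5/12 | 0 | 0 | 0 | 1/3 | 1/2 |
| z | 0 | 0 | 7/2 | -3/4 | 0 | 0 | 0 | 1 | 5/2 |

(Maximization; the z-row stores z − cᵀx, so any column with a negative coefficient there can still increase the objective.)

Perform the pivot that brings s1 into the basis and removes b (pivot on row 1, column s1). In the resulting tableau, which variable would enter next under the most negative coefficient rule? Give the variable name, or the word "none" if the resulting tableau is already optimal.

none

Pivot element 1/4. New z-row = old z-row − (-3/4)·(row 1/(1/4)).
Updated z-row coefficients: a: 0, b: 3, c: 2, s1: 0, s2: 0, s3: 0, s4: 0, s5: 1.
No coefficient is strictly negative; the tableau after this pivot is optimal.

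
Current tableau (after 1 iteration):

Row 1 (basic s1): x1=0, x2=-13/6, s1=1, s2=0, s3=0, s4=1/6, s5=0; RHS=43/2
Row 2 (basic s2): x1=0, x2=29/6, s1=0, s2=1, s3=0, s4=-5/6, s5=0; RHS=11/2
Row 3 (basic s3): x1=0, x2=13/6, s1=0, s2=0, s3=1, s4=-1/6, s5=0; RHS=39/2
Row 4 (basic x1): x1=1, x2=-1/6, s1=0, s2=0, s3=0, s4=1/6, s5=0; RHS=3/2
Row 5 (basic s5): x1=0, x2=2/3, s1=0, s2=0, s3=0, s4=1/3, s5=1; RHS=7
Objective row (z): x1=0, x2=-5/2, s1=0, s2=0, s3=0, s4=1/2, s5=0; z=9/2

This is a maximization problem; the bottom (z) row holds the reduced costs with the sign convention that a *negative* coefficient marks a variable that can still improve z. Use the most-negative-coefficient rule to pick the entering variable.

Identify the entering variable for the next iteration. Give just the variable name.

x2

Objective-row coefficients: x1: 0, x2: -5/2, s1: 0, s2: 0, s3: 0, s4: 1/2, s5: 0.
The most negative is -5/2 in column x2, so x2 enters.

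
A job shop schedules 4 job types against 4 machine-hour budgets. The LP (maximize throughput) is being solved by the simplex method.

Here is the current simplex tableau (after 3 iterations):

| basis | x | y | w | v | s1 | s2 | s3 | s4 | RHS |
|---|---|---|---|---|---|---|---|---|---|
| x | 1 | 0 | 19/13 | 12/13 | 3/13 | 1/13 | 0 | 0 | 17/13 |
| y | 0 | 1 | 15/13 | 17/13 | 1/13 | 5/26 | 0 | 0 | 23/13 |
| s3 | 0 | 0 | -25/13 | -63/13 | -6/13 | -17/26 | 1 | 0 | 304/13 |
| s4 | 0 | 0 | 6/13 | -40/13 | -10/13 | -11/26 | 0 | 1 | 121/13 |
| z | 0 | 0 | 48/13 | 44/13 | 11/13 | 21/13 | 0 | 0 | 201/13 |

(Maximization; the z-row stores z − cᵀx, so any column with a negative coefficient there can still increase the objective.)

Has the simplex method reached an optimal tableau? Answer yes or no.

yes

No objective-row coefficient is strictly negative, so no entering variable exists; the tableau is optimal.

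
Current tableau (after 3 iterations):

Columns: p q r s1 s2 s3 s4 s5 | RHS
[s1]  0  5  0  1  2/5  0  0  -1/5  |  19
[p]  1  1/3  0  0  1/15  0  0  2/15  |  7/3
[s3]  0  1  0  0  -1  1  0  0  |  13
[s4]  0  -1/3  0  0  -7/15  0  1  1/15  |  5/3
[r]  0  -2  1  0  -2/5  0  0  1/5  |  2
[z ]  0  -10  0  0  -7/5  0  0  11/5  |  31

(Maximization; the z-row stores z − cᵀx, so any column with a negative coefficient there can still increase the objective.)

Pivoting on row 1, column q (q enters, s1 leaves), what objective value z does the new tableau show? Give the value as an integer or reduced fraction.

69

Minimum ratio for q: 19/5 = 19/5.
z changes by −(z-row coeff of q)·ratio = −(-10)·(19/5) = 38.
New z = 31 + 38 = 69.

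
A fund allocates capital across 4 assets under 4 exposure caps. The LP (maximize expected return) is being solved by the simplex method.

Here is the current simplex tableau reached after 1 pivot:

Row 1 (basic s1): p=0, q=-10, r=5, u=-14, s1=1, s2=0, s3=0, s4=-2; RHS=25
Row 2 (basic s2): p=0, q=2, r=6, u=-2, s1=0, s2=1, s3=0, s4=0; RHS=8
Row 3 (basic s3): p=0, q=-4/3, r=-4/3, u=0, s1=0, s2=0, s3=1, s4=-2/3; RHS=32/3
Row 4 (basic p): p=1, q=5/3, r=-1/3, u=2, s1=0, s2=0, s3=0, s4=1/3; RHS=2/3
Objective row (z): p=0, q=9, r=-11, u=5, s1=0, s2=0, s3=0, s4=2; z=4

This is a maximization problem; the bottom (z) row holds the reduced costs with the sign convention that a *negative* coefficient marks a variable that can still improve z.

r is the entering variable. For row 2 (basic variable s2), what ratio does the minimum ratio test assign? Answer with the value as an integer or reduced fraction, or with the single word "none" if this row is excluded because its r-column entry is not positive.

Ratio = RHS / (r entry) = 8 / 6 = 4/3.

4/3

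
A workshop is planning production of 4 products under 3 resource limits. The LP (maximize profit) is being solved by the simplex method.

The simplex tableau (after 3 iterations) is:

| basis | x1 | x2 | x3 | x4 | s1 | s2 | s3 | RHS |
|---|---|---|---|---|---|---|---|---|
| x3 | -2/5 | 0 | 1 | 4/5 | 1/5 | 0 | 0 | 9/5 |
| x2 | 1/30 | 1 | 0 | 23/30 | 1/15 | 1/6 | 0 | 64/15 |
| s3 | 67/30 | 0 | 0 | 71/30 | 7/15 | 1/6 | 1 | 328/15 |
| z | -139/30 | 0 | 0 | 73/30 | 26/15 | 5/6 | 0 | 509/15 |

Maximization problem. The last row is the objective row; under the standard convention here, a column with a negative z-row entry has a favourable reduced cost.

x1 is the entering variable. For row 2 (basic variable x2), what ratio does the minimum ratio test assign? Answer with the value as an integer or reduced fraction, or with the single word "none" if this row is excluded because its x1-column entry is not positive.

128

Ratio = RHS / (x1 entry) = (64/15) / (1/30) = 128.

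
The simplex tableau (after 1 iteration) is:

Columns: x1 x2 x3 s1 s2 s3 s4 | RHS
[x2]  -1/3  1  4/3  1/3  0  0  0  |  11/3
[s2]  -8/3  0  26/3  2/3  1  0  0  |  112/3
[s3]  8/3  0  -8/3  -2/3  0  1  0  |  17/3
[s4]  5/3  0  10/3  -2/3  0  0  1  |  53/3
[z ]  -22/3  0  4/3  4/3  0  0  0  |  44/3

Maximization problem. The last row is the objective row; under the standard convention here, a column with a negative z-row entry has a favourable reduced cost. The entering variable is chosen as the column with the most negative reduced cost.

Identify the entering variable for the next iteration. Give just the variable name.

Objective-row coefficients: x1: -22/3, x2: 0, x3: 4/3, s1: 4/3, s2: 0, s3: 0, s4: 0.
The most negative is -22/3 in column x1, so x1 enters.

x1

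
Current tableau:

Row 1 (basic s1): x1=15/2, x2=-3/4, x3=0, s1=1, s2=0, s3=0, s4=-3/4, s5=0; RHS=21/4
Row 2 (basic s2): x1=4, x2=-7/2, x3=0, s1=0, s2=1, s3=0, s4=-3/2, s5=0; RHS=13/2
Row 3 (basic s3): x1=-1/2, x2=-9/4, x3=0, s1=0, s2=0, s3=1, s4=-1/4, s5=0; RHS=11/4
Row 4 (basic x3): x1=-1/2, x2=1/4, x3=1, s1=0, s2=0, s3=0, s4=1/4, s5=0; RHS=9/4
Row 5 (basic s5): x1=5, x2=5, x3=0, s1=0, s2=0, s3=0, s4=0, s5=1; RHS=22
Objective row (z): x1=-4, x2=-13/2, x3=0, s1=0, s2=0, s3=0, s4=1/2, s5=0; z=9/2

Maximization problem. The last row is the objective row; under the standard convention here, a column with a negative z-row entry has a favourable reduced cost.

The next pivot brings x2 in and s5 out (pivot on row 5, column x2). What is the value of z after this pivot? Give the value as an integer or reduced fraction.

Minimum ratio for x2: 22/5 = 22/5.
z changes by −(z-row coeff of x2)·ratio = −(-13/2)·(22/5) = 143/5.
New z = 9/2 + (143/5) = 331/10.

331/10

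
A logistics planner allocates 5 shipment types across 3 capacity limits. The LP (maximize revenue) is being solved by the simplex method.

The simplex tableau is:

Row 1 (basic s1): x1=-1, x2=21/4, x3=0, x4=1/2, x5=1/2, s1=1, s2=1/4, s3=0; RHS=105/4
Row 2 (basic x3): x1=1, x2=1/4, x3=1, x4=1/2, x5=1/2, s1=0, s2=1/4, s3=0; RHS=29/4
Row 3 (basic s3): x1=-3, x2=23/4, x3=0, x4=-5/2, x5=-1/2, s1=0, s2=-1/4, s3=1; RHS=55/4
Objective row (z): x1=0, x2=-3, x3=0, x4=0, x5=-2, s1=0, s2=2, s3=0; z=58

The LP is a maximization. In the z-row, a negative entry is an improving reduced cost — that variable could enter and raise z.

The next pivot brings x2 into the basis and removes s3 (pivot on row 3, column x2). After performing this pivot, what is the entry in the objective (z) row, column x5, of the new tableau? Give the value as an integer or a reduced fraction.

-52/23

Pivot element is row 3, column x2: 23/4.
Normalize row 3: new (row 3, x5) = (-1/2)/(23/4) = -2/23.
z-row ← z-row − (-3)·(new row 3): -2 − (-3)·(-2/23) = -52/23.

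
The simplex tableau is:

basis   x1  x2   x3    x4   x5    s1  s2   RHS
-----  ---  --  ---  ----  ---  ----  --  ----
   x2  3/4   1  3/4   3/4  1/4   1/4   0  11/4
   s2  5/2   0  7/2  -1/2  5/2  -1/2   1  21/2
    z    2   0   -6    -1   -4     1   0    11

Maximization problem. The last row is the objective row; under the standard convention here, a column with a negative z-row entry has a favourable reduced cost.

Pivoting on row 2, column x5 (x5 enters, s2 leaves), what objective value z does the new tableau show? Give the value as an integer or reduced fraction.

139/5

Minimum ratio for x5: (21/2)/(5/2) = 21/5.
z changes by −(z-row coeff of x5)·ratio = −(-4)·(21/5) = 84/5.
New z = 11 + (84/5) = 139/5.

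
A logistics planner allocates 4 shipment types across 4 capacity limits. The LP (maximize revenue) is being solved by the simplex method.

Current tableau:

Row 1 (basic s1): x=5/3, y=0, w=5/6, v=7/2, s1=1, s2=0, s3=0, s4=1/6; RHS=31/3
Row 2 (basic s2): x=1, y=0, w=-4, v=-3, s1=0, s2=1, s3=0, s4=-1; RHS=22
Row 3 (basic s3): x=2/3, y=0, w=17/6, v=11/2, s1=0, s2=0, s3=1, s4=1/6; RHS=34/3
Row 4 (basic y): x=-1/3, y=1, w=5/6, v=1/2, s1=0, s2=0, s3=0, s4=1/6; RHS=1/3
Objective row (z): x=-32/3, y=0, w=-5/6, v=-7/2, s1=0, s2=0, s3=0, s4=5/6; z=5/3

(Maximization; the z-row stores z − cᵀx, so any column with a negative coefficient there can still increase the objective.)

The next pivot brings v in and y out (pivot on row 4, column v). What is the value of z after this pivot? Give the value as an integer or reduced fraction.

4

Minimum ratio for v: (1/3)/(1/2) = 2/3.
z changes by −(z-row coeff of v)·ratio = −(-7/2)·(2/3) = 7/3.
New z = 5/3 + (7/3) = 4.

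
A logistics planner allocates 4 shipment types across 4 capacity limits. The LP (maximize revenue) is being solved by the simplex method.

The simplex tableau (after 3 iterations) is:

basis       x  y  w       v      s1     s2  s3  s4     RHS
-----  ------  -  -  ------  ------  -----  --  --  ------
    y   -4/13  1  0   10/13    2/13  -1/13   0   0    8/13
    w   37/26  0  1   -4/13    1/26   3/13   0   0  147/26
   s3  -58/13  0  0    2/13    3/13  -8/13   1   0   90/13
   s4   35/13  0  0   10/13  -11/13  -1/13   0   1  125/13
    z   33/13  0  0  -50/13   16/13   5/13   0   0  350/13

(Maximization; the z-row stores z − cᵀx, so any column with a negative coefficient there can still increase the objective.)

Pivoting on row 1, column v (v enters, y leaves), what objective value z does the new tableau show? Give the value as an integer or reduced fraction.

Minimum ratio for v: (8/13)/(10/13) = 4/5.
z changes by −(z-row coeff of v)·ratio = −(-50/13)·(4/5) = 40/13.
New z = 350/13 + (40/13) = 30.

30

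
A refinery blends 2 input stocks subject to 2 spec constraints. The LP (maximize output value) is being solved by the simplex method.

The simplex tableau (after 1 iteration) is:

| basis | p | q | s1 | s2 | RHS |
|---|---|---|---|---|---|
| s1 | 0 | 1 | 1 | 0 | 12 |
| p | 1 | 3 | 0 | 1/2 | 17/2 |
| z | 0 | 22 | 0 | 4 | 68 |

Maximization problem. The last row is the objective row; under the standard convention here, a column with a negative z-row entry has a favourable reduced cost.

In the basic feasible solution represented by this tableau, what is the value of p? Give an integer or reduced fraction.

17/2

p is basic (row 2); its value is the RHS of that row: 17/2.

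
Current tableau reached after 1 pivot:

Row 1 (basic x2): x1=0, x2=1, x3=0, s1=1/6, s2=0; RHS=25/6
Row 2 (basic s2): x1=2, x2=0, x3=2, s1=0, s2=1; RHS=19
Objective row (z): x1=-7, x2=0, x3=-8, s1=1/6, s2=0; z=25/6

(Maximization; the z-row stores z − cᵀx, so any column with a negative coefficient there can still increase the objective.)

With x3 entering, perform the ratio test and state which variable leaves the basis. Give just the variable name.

s2

Ratios: row 1 (x2): entry 0 ≤ 0, skip; row 2 (s2): 19/2 = 19/2.
Minimum ratio 19/2 is in the s2 row, so s2 leaves.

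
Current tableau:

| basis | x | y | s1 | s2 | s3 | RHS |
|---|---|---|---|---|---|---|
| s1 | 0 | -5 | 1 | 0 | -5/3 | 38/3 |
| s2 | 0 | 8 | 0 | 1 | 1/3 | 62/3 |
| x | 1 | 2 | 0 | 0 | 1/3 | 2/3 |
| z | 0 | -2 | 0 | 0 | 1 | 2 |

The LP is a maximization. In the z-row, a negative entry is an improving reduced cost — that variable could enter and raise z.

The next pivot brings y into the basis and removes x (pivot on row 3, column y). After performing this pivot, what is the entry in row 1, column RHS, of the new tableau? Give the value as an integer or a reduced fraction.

Pivot element is row 3, column y: 2.
Normalize row 3: new (row 3, RHS) = (2/3)/2 = 1/3.
row 1 ← row 1 − (-5)·(new row 3): 38/3 − (-5)·(1/3) = 43/3.

43/3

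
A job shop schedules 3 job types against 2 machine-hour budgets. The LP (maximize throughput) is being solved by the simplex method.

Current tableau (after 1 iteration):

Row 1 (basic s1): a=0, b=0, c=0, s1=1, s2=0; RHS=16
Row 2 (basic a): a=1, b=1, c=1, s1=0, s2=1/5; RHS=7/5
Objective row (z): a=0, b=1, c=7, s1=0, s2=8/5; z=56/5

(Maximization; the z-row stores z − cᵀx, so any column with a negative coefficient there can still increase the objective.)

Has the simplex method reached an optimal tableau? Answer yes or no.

No objective-row coefficient is strictly negative, so no entering variable exists; the tableau is optimal.

yes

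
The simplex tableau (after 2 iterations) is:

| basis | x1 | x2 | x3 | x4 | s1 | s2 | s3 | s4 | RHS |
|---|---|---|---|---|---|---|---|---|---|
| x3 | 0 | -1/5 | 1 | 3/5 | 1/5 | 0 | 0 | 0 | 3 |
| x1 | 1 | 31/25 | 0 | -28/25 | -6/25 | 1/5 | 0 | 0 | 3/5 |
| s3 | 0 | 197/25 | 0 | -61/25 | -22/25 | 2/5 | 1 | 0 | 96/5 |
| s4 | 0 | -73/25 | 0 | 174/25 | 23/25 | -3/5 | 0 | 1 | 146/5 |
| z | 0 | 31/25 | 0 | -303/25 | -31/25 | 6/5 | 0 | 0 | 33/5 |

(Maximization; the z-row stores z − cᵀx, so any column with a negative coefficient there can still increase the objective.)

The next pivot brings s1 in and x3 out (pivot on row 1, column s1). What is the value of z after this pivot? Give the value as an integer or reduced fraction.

126/5

Minimum ratio for s1: 3/(1/5) = 15.
z changes by −(z-row coeff of s1)·ratio = −(-31/25)·15 = 93/5.
New z = 33/5 + (93/5) = 126/5.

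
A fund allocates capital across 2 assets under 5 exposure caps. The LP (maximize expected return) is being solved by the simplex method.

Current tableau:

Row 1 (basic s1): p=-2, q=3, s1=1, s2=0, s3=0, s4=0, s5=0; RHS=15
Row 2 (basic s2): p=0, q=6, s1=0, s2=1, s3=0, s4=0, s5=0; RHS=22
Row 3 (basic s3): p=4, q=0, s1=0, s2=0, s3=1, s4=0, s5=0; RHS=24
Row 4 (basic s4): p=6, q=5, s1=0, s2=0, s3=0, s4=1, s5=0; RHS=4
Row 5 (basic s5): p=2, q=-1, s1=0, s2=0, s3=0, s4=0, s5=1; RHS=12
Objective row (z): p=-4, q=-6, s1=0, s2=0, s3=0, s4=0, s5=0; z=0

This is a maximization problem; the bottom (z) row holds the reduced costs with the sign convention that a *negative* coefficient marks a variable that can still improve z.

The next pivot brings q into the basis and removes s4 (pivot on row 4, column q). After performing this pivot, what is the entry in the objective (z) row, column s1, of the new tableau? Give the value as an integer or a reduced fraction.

Pivot element is row 4, column q: 5.
Normalize row 4: new (row 4, s1) = 0/5 = 0.
z-row ← z-row − (-6)·(new row 4): 0 − (-6)·0 = 0.

0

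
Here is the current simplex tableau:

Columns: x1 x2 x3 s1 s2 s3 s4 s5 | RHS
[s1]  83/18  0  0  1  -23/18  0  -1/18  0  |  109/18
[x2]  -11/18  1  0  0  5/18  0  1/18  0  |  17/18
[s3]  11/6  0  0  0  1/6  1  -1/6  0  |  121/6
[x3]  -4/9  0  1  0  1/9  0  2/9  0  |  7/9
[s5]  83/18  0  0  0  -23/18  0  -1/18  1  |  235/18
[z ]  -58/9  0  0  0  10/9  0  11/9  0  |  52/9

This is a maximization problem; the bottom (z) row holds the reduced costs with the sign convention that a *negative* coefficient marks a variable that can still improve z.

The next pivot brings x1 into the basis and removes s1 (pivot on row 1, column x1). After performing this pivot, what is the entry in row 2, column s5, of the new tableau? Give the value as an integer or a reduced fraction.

Pivot element is row 1, column x1: 83/18.
Normalize row 1: new (row 1, s5) = 0/(83/18) = 0.
row 2 ← row 2 − (-11/18)·(new row 1): 0 − (-11/18)·0 = 0.

0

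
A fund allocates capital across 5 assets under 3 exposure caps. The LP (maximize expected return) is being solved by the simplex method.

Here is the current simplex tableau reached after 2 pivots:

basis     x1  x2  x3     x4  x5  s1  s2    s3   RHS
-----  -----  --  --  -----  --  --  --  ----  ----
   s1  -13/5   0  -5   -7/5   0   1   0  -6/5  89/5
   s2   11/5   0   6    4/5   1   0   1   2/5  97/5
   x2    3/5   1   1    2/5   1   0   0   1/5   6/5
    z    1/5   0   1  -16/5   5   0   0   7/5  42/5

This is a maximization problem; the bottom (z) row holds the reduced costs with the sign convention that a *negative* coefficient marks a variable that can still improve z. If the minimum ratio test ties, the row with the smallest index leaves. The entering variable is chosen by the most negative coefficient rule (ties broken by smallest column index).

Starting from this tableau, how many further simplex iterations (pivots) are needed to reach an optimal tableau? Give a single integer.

pivot: x4 in, x2 out → z = 18
No improving column remains; optimal.

1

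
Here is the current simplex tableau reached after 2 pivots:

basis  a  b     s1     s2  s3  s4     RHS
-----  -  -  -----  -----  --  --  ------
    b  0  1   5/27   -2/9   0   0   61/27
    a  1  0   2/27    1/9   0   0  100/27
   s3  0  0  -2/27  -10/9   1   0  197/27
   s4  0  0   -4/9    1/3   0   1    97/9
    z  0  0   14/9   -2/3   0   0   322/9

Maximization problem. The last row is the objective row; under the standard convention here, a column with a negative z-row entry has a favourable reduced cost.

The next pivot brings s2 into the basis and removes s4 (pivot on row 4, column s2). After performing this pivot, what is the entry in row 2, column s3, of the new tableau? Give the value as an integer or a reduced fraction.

0

Pivot element is row 4, column s2: 1/3.
Normalize row 4: new (row 4, s3) = 0/(1/3) = 0.
row 2 ← row 2 − (1/9)·(new row 4): 0 − (1/9)·0 = 0.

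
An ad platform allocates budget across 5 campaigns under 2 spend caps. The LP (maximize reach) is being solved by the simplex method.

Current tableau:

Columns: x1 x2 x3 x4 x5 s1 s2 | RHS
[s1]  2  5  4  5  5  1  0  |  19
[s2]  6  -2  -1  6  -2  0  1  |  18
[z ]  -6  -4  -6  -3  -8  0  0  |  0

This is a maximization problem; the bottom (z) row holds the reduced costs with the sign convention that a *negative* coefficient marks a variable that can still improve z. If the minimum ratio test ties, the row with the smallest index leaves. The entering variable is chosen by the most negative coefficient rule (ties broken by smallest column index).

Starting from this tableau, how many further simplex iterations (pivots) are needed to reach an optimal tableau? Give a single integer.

2

pivot: x5 in, s1 out → z = 152/5
pivot: x1 in, s2 out → z = 696/17
No improving column remains; optimal.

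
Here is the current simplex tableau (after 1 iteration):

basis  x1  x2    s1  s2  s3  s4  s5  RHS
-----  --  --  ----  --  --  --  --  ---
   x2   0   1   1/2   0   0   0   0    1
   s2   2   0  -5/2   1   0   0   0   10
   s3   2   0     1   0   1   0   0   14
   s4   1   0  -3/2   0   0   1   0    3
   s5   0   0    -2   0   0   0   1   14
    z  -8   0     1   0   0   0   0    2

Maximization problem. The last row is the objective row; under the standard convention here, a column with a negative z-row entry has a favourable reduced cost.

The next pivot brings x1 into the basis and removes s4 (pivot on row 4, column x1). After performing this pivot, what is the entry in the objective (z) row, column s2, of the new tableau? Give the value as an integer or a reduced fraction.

0

Pivot element is row 4, column x1: 1.
Normalize row 4: new (row 4, s2) = 0/1 = 0.
z-row ← z-row − (-8)·(new row 4): 0 − (-8)·0 = 0.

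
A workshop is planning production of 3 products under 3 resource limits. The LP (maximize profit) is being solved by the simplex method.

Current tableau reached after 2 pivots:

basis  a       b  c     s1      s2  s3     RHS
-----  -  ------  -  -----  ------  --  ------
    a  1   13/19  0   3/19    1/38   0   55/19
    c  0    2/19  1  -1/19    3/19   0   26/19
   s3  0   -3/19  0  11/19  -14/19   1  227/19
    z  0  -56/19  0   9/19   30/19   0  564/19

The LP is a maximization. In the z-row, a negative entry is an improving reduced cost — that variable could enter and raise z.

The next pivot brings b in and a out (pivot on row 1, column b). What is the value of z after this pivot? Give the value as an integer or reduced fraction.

548/13

Minimum ratio for b: (55/19)/(13/19) = 55/13.
z changes by −(z-row coeff of b)·ratio = −(-56/19)·(55/13) = 3080/247.
New z = 564/19 + (3080/247) = 548/13.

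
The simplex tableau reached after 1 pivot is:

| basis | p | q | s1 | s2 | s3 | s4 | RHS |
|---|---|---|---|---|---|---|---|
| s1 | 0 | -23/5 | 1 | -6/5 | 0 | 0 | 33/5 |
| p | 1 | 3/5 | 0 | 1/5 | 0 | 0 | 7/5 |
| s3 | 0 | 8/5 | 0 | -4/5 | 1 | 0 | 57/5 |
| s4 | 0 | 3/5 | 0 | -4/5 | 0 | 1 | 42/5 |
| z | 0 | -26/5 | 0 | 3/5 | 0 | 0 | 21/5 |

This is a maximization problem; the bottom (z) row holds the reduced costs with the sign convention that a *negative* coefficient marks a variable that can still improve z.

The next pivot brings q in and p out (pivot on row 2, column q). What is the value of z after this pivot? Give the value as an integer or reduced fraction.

49/3

Minimum ratio for q: (7/5)/(3/5) = 7/3.
z changes by −(z-row coeff of q)·ratio = −(-26/5)·(7/3) = 182/15.
New z = 21/5 + (182/15) = 49/3.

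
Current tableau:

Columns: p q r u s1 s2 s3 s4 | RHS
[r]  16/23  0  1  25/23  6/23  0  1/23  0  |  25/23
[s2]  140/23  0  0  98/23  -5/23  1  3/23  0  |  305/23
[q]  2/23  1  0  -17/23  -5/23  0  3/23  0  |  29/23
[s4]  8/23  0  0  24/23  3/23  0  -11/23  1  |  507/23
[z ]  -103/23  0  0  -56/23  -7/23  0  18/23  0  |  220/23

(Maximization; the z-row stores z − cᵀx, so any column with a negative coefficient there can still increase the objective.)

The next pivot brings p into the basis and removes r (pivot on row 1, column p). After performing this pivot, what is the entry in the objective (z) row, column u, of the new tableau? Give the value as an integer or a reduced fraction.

Pivot element is row 1, column p: 16/23.
Normalize row 1: new (row 1, u) = (25/23)/(16/23) = 25/16.
z-row ← z-row − (-103/23)·(new row 1): -56/23 − (-103/23)·(25/16) = 73/16.

73/16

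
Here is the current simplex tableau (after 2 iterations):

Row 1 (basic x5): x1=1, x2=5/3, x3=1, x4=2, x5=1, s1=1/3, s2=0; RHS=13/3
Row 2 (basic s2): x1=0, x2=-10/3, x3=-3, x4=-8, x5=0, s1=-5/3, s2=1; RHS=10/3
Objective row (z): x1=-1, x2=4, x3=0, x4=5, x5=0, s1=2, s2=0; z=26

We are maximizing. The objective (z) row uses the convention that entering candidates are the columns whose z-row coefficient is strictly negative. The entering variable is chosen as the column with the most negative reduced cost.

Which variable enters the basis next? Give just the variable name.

Objective-row coefficients: x1: -1, x2: 4, x3: 0, x4: 5, x5: 0, s1: 2, s2: 0.
The most negative is -1 in column x1, so x1 enters.

x1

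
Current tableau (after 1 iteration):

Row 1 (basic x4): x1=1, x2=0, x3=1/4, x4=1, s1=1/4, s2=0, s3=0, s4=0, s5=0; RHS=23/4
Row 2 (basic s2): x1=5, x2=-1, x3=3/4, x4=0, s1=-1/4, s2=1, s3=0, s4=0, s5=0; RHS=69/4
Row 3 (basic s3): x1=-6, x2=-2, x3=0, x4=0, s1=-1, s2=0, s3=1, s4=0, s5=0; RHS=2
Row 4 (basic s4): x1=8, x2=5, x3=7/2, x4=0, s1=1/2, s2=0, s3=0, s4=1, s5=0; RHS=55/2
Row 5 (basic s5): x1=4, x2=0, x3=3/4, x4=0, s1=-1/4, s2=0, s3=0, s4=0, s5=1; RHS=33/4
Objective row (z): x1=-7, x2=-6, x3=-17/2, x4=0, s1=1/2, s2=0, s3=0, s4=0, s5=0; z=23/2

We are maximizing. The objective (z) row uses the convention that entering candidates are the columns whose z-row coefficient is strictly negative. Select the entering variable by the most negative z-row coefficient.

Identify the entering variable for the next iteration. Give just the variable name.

x3

Objective-row coefficients: x1: -7, x2: -6, x3: -17/2, x4: 0, s1: 1/2, s2: 0, s3: 0, s4: 0, s5: 0.
The most negative is -17/2 in column x3, so x3 enters.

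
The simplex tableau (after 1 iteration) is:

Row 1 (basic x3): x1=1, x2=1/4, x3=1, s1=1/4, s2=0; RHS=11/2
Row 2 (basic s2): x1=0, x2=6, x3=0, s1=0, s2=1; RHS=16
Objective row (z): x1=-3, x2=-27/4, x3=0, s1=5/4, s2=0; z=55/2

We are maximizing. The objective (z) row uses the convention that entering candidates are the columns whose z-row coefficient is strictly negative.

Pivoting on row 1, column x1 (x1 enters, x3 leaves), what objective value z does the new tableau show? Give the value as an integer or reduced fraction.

Minimum ratio for x1: (11/2)/1 = 11/2.
z changes by −(z-row coeff of x1)·ratio = −(-3)·(11/2) = 33/2.
New z = 55/2 + (33/2) = 44.

44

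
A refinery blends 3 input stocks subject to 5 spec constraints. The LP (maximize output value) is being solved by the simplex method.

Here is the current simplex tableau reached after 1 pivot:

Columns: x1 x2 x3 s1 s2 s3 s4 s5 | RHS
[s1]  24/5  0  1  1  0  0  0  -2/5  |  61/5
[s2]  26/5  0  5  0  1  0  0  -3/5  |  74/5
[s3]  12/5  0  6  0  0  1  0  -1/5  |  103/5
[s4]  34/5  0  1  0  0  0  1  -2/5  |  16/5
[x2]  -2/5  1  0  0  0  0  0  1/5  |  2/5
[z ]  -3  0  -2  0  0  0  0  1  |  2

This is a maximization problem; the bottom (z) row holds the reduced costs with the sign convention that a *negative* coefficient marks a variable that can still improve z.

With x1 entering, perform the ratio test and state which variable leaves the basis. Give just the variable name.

Ratios: row 1 (s1): (61/5)/(24/5) = 61/24; row 2 (s2): (74/5)/(26/5) = 37/13; row 3 (s3): (103/5)/(12/5) = 103/12; row 4 (s4): (16/5)/(34/5) = 8/17; row 5 (x2): entry -2/5 ≤ 0, skip.
Minimum ratio 8/17 is in the s4 row, so s4 leaves.

s4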